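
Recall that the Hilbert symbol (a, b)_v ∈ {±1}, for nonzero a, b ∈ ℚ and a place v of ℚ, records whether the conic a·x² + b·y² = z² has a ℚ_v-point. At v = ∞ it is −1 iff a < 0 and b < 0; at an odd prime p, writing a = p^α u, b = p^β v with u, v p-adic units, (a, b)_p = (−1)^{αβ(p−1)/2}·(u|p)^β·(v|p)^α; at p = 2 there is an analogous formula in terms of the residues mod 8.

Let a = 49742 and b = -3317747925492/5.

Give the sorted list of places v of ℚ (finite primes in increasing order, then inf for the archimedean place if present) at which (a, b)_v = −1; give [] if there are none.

(a, b) ≡ (49742, -2187185) mod (ℚ^×)²; places V = {2, 3, 5, 7, 11, 13, 17, 19, 23, ∞}.
(a,b)_3: α=0, u≡2; β=8, v≡1 (mod 3); (2|3)=-1, (1|3)=+1; sign (−1)^0·-1^8·+1^0 = +1.
(a,b)_17: α=1, u≡2; β=2, v≡8 (mod 17); (2|17)=+1, (8|17)=+1; sign (−1)^0·+1^2·+1^1 = +1.
(a,b)_11: α=1, u≡1; β=1, v≡9 (mod 11); (1|11)=+1, (9|11)=+1; sign (−1)^1·+1^1·+1^1 = -1.
(a,b)_5: α=0, u≡2; β=-1, v≡3 (mod 5); (2|5)=-1, (3|5)=-1; sign (−1)^0·-1^-1·-1^0 = -1.
(a,b)_∞: sgn(49742)=+, sgn(-2187185)=−, so +1.
(a,b)_19: α=1, u≡15; β=1, v≡1 (mod 19); (15|19)=-1, (1|19)=+1; sign (−1)^1·-1^1·+1^1 = +1.
(a,b)_2: α=1, β=2; u≡7, v≡7 (mod 8); ε(u)ε(v)=1·1, αω(v)=1·0, βω(u)=2·0; sum ≡ 1  ⇒  -1.
(a,b)_13: α=0, u≡4; β=1, v≡9 (mod 13); (4|13)=+1, (9|13)=+1; sign (−1)^0·+1^1·+1^0 = +1.
(a,b)_7: α=1, u≡1; β=1, v≡2 (mod 7); (1|7)=+1, (2|7)=+1; sign (−1)^1·+1^1·+1^1 = -1.
(a,b)_23: α=0, u≡16; β=1, v≡19 (mod 23); (16|23)=+1, (19|23)=-1; sign (−1)^0·+1^1·-1^0 = +1.
Ram(49742, -2187185) = {2, 5, 7, 11}; no ℚ_2-point on the conic.

[2, 5, 7, 11]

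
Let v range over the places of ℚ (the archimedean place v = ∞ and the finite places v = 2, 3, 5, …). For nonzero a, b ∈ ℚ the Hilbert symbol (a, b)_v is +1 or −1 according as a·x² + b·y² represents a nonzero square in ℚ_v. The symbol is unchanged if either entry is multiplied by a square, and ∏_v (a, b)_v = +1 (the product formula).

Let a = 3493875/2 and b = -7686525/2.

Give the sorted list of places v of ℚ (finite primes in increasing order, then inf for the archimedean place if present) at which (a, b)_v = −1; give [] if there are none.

Mod squares: a ≡ 2310, b ≡ -42. Check v ∈ {∞, 2, 3, 5, 7, 11}.
v=2: v_2(a)=-1, v_2(b)=-1; units ≡ 3, 3 (mod 8); ε·ε+αω+βω = 1·1+-1·1+-1·1 ≡ 1  ⇒  (a,b)_2 = -1.
v=3: a=3^1·(≡2), b=3^1·(≡1) mod 3; (2|3)=-1, (1|3)=+1; (−1)^{1·1·1}·(-1)^1·(+1)^1 = +1.
v=∞: 2310 > 0 and -42 < 0  ⇒  (a,b)_∞ = +1.
v=7: a=7^1·(≡2), b=7^1·(≡4) mod 7; (2|7)=+1, (4|7)=+1; (−1)^{1·1·3}·(+1)^1·(+1)^1 = -1.
v=5: a=5^3·(≡3), b=5^2·(≡2) mod 5; (3|5)=-1, (2|5)=-1; (−1)^{3·2·2}·(-1)^2·(-1)^3 = -1.
v=11: a=11^3·(≡9), b=11^4·(≡7) mod 11; (9|11)=+1, (7|11)=-1; (−1)^{3·4·5}·(+1)^4·(-1)^3 = -1.
(2310, -42 / ℚ) ramifies at {2, 5, 7, 11}: a division algebra.

[2, 5, 7, 11]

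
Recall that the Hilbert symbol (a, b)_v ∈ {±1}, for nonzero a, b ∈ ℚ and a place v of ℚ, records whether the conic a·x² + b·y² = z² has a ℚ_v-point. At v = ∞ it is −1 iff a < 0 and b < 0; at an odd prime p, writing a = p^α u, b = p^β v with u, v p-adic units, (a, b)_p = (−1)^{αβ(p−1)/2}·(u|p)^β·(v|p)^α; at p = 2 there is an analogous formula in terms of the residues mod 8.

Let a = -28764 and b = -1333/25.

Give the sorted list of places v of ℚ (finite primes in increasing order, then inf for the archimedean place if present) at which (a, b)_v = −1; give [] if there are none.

[17, 43, 47, inf]

Mod squares: a ≡ -799, b ≡ -1333. Check v ∈ {∞, 2, 3, 5, 17, 31, 43, 47}.
v=43: a=43^0·(≡3), b=43^1·(≡28) mod 43; (3|43)=-1, (28|43)=-1; (−1)^{0·1·21}·(-1)^1·(-1)^0 = -1.
v=5: a=5^0·(≡1), b=5^-2·(≡2) mod 5; (1|5)=+1, (2|5)=-1; (−1)^{0·-2·2}·(+1)^-2·(-1)^0 = +1.
v=31: a=31^0·(≡4), b=31^1·(≡2) mod 31; (4|31)=+1, (2|31)=+1; (−1)^{0·1·15}·(+1)^1·(+1)^0 = +1.
v=3: a=3^2·(≡2), b=3^0·(≡2) mod 3; (2|3)=-1, (2|3)=-1; (−1)^{2·0·1}·(-1)^0·(-1)^2 = +1.
v=47: a=47^1·(≡46), b=47^0·(≡20) mod 47; (46|47)=-1, (20|47)=-1; (−1)^{1·0·23}·(-1)^0·(-1)^1 = -1.
v=17: a=17^1·(≡8), b=17^0·(≡14) mod 17; (8|17)=+1, (14|17)=-1; (−1)^{1·0·8}·(+1)^0·(-1)^1 = -1.
v=∞: -799 < 0 and -1333 < 0  ⇒  (a,b)_∞ = -1.
v=2: v_2(a)=2, v_2(b)=0; units ≡ 1, 3 (mod 8); ε·ε+αω+βω = 0·1+2·1+0·0 ≡ 0  ⇒  (a,b)_2 = +1.
(-799, -1333 / ℚ) ramifies at {17, 43, 47, ∞}: a division algebra.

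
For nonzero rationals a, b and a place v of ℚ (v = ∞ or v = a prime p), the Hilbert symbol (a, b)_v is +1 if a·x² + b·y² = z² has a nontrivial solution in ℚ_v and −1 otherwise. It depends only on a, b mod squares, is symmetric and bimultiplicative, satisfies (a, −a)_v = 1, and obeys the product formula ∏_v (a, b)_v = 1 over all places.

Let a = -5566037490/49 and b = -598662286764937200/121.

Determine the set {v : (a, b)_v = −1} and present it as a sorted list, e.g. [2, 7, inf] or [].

Mod squares: a ≡ -2210, b ≡ -23. Check v ∈ {∞, 2, 3, 5, 7, 11, 13, 17, 23}.
v=11: a=11^0·(≡4), b=11^-2·(≡8) mod 11; (4|11)=+1, (8|11)=-1; (−1)^{0·-2·5}·(+1)^-2·(-1)^0 = +1.
v=2: v_2(a)=1, v_2(b)=4; units ≡ 7, 1 (mod 8); ε·ε+αω+βω = 1·0+1·0+4·0 ≡ 0  ⇒  (a,b)_2 = +1.
v=∞: -2210 < 0 and -23 < 0  ⇒  (a,b)_∞ = -1.
v=23: a=23^4·(≡17), b=23^7·(≡22) mod 23; (17|23)=-1, (22|23)=-1; (−1)^{4·7·11}·(-1)^7·(-1)^4 = -1.
v=13: a=13^1·(≡9), b=13^2·(≡1) mod 13; (9|13)=+1, (1|13)=+1; (−1)^{1·2·6}·(+1)^2·(+1)^1 = +1.
v=17: a=17^1·(≡11), b=17^2·(≡6) mod 17; (11|17)=-1, (6|17)=-1; (−1)^{1·2·8}·(-1)^2·(-1)^1 = -1.
v=5: a=5^1·(≡3), b=5^2·(≡2) mod 5; (3|5)=-1, (2|5)=-1; (−1)^{1·2·2}·(-1)^2·(-1)^1 = -1.
v=7: a=7^-2·(≡1), b=7^0·(≡3) mod 7; (1|7)=+1, (3|7)=-1; (−1)^{-2·0·3}·(+1)^0·(-1)^-2 = +1.
v=3: a=3^2·(≡1), b=3^2·(≡1) mod 3; (1|3)=+1, (1|3)=+1; (−1)^{2·2·1}·(+1)^2·(+1)^2 = +1.
|Ram(-2210, -23)| = 4, even; anisotropic at {5, 17, 23, ∞}.

[5, 17, 23, inf]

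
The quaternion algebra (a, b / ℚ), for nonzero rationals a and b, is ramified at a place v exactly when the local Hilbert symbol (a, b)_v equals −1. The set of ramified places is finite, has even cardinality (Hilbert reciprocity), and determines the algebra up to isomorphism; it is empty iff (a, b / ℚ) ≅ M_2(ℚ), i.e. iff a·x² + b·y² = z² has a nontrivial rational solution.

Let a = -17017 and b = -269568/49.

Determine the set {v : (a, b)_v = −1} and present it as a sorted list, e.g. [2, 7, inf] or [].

[2, inf]

(a, b) ≡ (-17017, -13) mod (ℚ^×)²; places V = {2, 3, 7, 11, 13, 17, ∞}.
(a,b)_∞: sgn(-17017)=−, sgn(-13)=−, so -1.
(a,b)_3: α=0, u≡2; β=4, v≡2 (mod 3); (2|3)=-1, (2|3)=-1; sign (−1)^0·-1^4·-1^0 = +1.
(a,b)_11: α=1, u≡4; β=0, v≡4 (mod 11); (4|11)=+1, (4|11)=+1; sign (−1)^0·+1^0·+1^1 = +1.
(a,b)_2: α=0, β=8; u≡7, v≡3 (mod 8); ε(u)ε(v)=1·1, αω(v)=0·1, βω(u)=8·0; sum ≡ 1  ⇒  -1.
(a,b)_17: α=1, u≡2; β=0, v≡8 (mod 17); (2|17)=+1, (8|17)=+1; sign (−1)^0·+1^0·+1^1 = +1.
(a,b)_7: α=1, u≡5; β=-2, v≡2 (mod 7); (5|7)=-1, (2|7)=+1; sign (−1)^0·-1^-2·+1^1 = +1.
(a,b)_13: α=1, u≡4; β=1, v≡9 (mod 13); (4|13)=+1, (9|13)=+1; sign (−1)^0·+1^1·+1^1 = +1.
(-17017, -13 / ℚ) ramifies at {2, ∞}: a division algebra.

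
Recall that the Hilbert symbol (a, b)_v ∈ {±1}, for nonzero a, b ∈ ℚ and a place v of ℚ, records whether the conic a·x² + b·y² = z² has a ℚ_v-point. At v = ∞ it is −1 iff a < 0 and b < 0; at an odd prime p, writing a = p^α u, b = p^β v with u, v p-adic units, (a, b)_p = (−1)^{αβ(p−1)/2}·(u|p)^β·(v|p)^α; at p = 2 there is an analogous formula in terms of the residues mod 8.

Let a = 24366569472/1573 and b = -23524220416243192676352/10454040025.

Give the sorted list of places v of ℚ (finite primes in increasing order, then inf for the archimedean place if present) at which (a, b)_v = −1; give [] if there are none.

(a, b) ≡ (1326, -23) mod (ℚ^×)²; places V = {2, 3, 5, 7, 11, 13, 17, 23, ∞}.
(a,b)_2: α=11, β=14; u≡7, v≡1 (mod 8); ε(u)ε(v)=1·0, αω(v)=11·0, βω(u)=14·0; sum ≡ 0  ⇒  +1.
(a,b)_13: α=-1, u≡6; β=-4, v≡12 (mod 13); (6|13)=-1, (12|13)=+1; sign (−1)^0·-1^-4·+1^-1 = +1.
(a,b)_7: α=2, u≡3; β=6, v≡3 (mod 7); (3|7)=-1, (3|7)=-1; sign (−1)^0·-1^6·-1^2 = +1.
(a,b)_17: α=1, u≡6; β=2, v≡7 (mod 17); (6|17)=-1, (7|17)=-1; sign (−1)^0·-1^2·-1^1 = -1.
(a,b)_5: α=0, u≡4; β=-2, v≡3 (mod 5); (4|5)=+1, (3|5)=-1; sign (−1)^0·+1^-2·-1^0 = +1.
(a,b)_11: α=-2, u≡7; β=-4, v≡2 (mod 11); (7|11)=-1, (2|11)=-1; sign (−1)^0·-1^-4·-1^-2 = +1.
(a,b)_23: α=2, u≡15; β=5, v≡10 (mod 23); (15|23)=-1, (10|23)=-1; sign (−1)^0·-1^5·-1^2 = -1.
(a,b)_3: α=3, u≡1; β=8, v≡1 (mod 3); (1|3)=+1, (1|3)=+1; sign (−1)^0·+1^8·+1^3 = +1.
(a,b)_∞: sgn(1326)=+, sgn(-23)=−, so +1.
(1326, -23 / ℚ) ramifies at {17, 23}: a division algebra.

[17, 23]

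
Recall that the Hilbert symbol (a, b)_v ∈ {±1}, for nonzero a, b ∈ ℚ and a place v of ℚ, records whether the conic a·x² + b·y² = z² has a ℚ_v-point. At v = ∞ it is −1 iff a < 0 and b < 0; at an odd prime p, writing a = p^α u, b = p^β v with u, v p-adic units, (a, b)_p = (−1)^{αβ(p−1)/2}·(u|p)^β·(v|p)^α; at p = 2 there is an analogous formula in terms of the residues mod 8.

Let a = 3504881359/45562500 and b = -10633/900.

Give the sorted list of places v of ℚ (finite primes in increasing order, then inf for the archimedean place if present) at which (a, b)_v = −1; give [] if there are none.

Mod squares: a ≡ 31, b ≡ -217. Check v ∈ {∞, 2, 3, 5, 7, 31}.
v=5: a=5^-6·(≡4), b=5^-2·(≡2) mod 5; (4|5)=+1, (2|5)=-1; (−1)^{-6·-2·2}·(+1)^-2·(-1)^-6 = +1.
v=2: v_2(a)=-2, v_2(b)=-2; units ≡ 7, 7 (mod 8); ε·ε+αω+βω = 1·1+-2·0+-2·0 ≡ 1  ⇒  (a,b)_2 = -1.
v=7: a=7^6·(≡5), b=7^3·(≡1) mod 7; (5|7)=-1, (1|7)=+1; (−1)^{6·3·3}·(-1)^3·(+1)^6 = -1.
v=3: a=3^-6·(≡1), b=3^-2·(≡2) mod 3; (1|3)=+1, (2|3)=-1; (−1)^{-6·-2·1}·(+1)^-2·(-1)^-6 = +1.
v=∞: 31 > 0 and -217 < 0  ⇒  (a,b)_∞ = +1.
v=31: a=31^3·(≡2), b=31^1·(≡29) mod 31; (2|31)=+1, (29|31)=-1; (−1)^{3·1·15}·(+1)^1·(-1)^3 = +1.
(31, -217 / ℚ) ramifies at {2, 7}: a division algebra.

[2, 7]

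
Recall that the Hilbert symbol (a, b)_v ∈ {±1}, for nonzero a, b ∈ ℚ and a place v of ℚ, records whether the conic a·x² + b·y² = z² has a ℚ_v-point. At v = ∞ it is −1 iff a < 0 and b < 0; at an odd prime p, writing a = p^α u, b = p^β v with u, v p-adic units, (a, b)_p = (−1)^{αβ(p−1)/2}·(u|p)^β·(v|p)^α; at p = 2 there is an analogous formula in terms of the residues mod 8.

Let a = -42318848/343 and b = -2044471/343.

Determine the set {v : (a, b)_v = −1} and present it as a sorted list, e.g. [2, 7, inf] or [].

[2, inf]

(a, b) ≡ (-1001, -17017) mod (ℚ^×)²; places V = {2, 7, 11, 13, 17, 29, ∞}.
(a,b)_11: α=1, u≡8; β=1, v≡3 (mod 11); (8|11)=-1, (3|11)=+1; sign (−1)^1·-1^1·+1^1 = +1.
(a,b)_13: α=1, u≡12; β=1, v≡4 (mod 13); (12|13)=+1, (4|13)=+1; sign (−1)^0·+1^1·+1^1 = +1.
(a,b)_7: α=-3, u≡2; β=-3, v≡5 (mod 7); (2|7)=+1, (5|7)=-1; sign (−1)^1·+1^-3·-1^-3 = +1.
(a,b)_∞: sgn(-1001)=−, sgn(-17017)=−, so -1.
(a,b)_17: α=2, u≡2; β=1, v≡4 (mod 17); (2|17)=+1, (4|17)=+1; sign (−1)^0·+1^1·+1^2 = +1.
(a,b)_2: α=10, β=0; u≡7, v≡7 (mod 8); ε(u)ε(v)=1·1, αω(v)=10·0, βω(u)=0·0; sum ≡ 1  ⇒  -1.
(a,b)_29: α=0, u≡21; β=2, v≡28 (mod 29); (21|29)=-1, (28|29)=+1; sign (−1)^0·-1^2·+1^0 = +1.
|Ram(-1001, -17017)| = 2, even; anisotropic at {2, ∞}.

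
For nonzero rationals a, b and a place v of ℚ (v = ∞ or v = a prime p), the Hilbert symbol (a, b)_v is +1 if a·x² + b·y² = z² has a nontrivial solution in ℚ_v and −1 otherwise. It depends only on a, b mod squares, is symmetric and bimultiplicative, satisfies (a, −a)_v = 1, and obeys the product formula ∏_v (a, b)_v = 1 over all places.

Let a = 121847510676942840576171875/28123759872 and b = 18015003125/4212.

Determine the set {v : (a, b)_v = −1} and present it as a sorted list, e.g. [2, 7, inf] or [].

Mod squares: a ≡ 455, b ≡ 65. Check v ∈ {∞, 2, 3, 5, 7, 13, 17, 19, 29}.
v=17: a=17^-2·(≡15), b=17^0·(≡12) mod 17; (15|17)=+1, (12|17)=-1; (−1)^{-2·0·8}·(+1)^0·(-1)^-2 = +1.
v=3: a=3^-4·(≡2), b=3^-4·(≡2) mod 3; (2|3)=-1, (2|3)=-1; (−1)^{-4·-4·1}·(-1)^-4·(-1)^-4 = +1.
v=19: a=19^-2·(≡18), b=19^0·(≡12) mod 19; (18|19)=-1, (12|19)=-1; (−1)^{-2·0·9}·(-1)^0·(-1)^-2 = +1.
v=∞: 455 > 0 and 65 > 0  ⇒  (a,b)_∞ = +1.
v=29: a=29^2·(≡7), b=29^0·(≡22) mod 29; (7|29)=+1, (22|29)=+1; (−1)^{2·0·14}·(+1)^0·(+1)^2 = +1.
v=2: v_2(a)=-8, v_2(b)=-2; units ≡ 7, 1 (mod 8); ε·ε+αω+βω = 1·0+-8·0+-2·0 ≡ 0  ⇒  (a,b)_2 = +1.
v=13: a=13^-1·(≡12), b=13^-1·(≡11) mod 13; (12|13)=+1, (11|13)=-1; (−1)^{-1·-1·6}·(+1)^-1·(-1)^-1 = -1.
v=5: a=5^15·(≡4), b=5^5·(≡3) mod 5; (4|5)=+1, (3|5)=-1; (−1)^{15·5·2}·(+1)^5·(-1)^15 = -1.
v=7: a=7^15·(≡4), b=7^8·(≡2) mod 7; (4|7)=+1, (2|7)=+1; (−1)^{15·8·3}·(+1)^8·(+1)^15 = +1.
|Ram(455, 65)| = 2, even; anisotropic at {5, 13}.

[5, 13]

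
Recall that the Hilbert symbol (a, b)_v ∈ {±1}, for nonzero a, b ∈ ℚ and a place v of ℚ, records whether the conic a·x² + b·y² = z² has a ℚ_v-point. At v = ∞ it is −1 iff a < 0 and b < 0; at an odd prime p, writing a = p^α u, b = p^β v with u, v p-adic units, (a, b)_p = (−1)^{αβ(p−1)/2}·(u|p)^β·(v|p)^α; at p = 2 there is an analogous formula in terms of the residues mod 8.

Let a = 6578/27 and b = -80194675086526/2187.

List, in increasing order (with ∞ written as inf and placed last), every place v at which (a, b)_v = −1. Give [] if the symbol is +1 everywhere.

(a, b) ≡ (19734, -858) mod (ℚ^×)²; places V = {2, 3, 7, 11, 13, 23, ∞}.
(a,b)_23: α=1, u≡14; β=4, v≡16 (mod 23); (14|23)=-1, (16|23)=+1; sign (−1)^0·-1^4·+1^1 = +1.
(a,b)_3: α=-3, u≡2; β=-7, v≡2 (mod 3); (2|3)=-1, (2|3)=-1; sign (−1)^1·-1^-7·-1^-3 = -1.
(a,b)_∞: sgn(19734)=+, sgn(-858)=−, so +1.
(a,b)_2: α=1, β=1; u≡3, v≡3 (mod 8); ε(u)ε(v)=1·1, αω(v)=1·1, βω(u)=1·1; sum ≡ 1  ⇒  -1.
(a,b)_7: α=0, u≡2; β=2, v≡6 (mod 7); (2|7)=+1, (6|7)=-1; sign (−1)^0·+1^2·-1^0 = +1.
(a,b)_13: α=1, u≡12; β=3, v≡4 (mod 13); (12|13)=+1, (4|13)=+1; sign (−1)^0·+1^3·+1^1 = +1.
(a,b)_11: α=1, u≡3; β=3, v≡7 (mod 11); (3|11)=+1, (7|11)=-1; sign (−1)^1·+1^3·-1^1 = +1.
|Ram(19734, -858)| = 2, even; anisotropic at {2, 3}.

[2, 3]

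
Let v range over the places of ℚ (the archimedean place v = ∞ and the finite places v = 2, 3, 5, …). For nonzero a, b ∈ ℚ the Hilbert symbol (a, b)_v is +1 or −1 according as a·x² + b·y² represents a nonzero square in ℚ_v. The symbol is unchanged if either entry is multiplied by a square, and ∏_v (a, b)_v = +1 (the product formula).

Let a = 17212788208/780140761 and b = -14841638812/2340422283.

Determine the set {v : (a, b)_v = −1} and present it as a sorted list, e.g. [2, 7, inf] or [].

Mod squares: a ≡ 7, b ≡ -21. Check v ∈ {∞, 2, 3, 7, 11, 13, 17, 23, 31, 53}.
v=∞: 7 > 0 and -21 < 0  ⇒  (a,b)_∞ = +1.
v=31: a=31^-2·(≡4), b=31^-2·(≡25) mod 31; (4|31)=+1, (25|31)=+1; (−1)^{-2·-2·15}·(+1)^-2·(+1)^-2 = +1.
v=53: a=53^-2·(≡52), b=53^-2·(≡2) mod 53; (52|53)=+1, (2|53)=-1; (−1)^{-2·-2·26}·(+1)^-2·(-1)^-2 = +1.
v=3: a=3^0·(≡1), b=3^-1·(≡2) mod 3; (1|3)=+1, (2|3)=-1; (−1)^{0·-1·1}·(+1)^-1·(-1)^0 = +1.
v=7: a=7^5·(≡2), b=7^3·(≡1) mod 7; (2|7)=+1, (1|7)=+1; (−1)^{5·3·3}·(+1)^3·(+1)^5 = -1.
v=17: a=17^-2·(≡12), b=17^-2·(≡8) mod 17; (12|17)=-1, (8|17)=+1; (−1)^{-2·-2·8}·(-1)^-2·(+1)^-2 = +1.
v=13: a=13^0·(≡7), b=13^2·(≡2) mod 13; (7|13)=-1, (2|13)=-1; (−1)^{0·2·6}·(-1)^2·(-1)^0 = +1.
v=11: a=11^2·(≡7), b=11^2·(≡1) mod 11; (7|11)=-1, (1|11)=+1; (−1)^{2·2·5}·(-1)^2·(+1)^2 = +1.
v=23: a=23^2·(≡21), b=23^2·(≡3) mod 23; (21|23)=-1, (3|23)=+1; (−1)^{2·2·11}·(-1)^2·(+1)^2 = +1.
v=2: v_2(a)=4, v_2(b)=2; units ≡ 7, 3 (mod 8); ε·ε+αω+βω = 1·1+4·1+2·0 ≡ 1  ⇒  (a,b)_2 = -1.
Ram(7, -21) = {2, 7}; no ℚ_2-point on the conic.

[2, 7]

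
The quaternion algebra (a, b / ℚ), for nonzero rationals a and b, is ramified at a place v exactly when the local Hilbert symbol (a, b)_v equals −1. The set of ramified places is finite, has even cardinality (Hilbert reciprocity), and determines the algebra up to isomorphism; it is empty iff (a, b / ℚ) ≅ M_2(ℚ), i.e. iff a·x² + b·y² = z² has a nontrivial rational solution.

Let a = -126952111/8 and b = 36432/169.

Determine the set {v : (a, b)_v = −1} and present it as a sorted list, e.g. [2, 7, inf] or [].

[2, 13, 23, 29]

Mod squares: a ≡ -17342, b ≡ 253. Check v ∈ {∞, 2, 3, 11, 13, 23, 29}.
v=13: a=13^1·(≡5), b=13^-2·(≡6) mod 13; (5|13)=-1, (6|13)=-1; (−1)^{1·-2·6}·(-1)^-2·(-1)^1 = -1.
v=2: v_2(a)=-3, v_2(b)=4; units ≡ 1, 5 (mod 8); ε·ε+αω+βω = 0·0+-3·1+4·0 ≡ 1  ⇒  (a,b)_2 = -1.
v=∞: -17342 < 0 and 253 > 0  ⇒  (a,b)_∞ = +1.
v=29: a=29^1·(≡19), b=29^0·(≡10) mod 29; (19|29)=-1, (10|29)=-1; (−1)^{1·0·14}·(-1)^0·(-1)^1 = -1.
v=11: a=11^4·(≡1), b=11^1·(≡3) mod 11; (1|11)=+1, (3|11)=+1; (−1)^{4·1·5}·(+1)^1·(+1)^4 = +1.
v=3: a=3^0·(≡1), b=3^2·(≡1) mod 3; (1|3)=+1, (1|3)=+1; (−1)^{0·2·1}·(+1)^2·(+1)^0 = +1.
v=23: a=23^1·(≡17), b=23^1·(≡14) mod 23; (17|23)=-1, (14|23)=-1; (−1)^{1·1·11}·(-1)^1·(-1)^1 = -1.
|Ram(-17342, 253)| = 4, even; anisotropic at {2, 13, 23, 29}.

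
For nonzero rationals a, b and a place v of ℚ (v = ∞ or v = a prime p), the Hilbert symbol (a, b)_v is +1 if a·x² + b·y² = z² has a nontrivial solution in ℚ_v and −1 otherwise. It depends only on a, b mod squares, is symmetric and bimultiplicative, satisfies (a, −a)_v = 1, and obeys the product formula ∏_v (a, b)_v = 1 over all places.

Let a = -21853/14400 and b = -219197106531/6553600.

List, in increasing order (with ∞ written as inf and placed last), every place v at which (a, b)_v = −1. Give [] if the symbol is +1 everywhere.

Mod squares: a ≡ -13, b ≡ -51. Check v ∈ {∞, 2, 3, 5, 13, 17, 41}.
v=41: a=41^2·(≡35), b=41^4·(≡10) mod 41; (35|41)=-1, (10|41)=+1; (−1)^{2·4·20}·(-1)^4·(+1)^2 = +1.
v=3: a=3^-2·(≡2), b=3^3·(≡1) mod 3; (2|3)=-1, (1|3)=+1; (−1)^{-2·3·1}·(-1)^3·(+1)^-2 = -1.
v=17: a=17^0·(≡9), b=17^1·(≡14) mod 17; (9|17)=+1, (14|17)=-1; (−1)^{0·1·8}·(+1)^1·(-1)^0 = +1.
v=∞: -13 < 0 and -51 < 0  ⇒  (a,b)_∞ = -1.
v=13: a=13^1·(≡1), b=13^2·(≡1) mod 13; (1|13)=+1, (1|13)=+1; (−1)^{1·2·6}·(+1)^2·(+1)^1 = +1.
v=2: v_2(a)=-6, v_2(b)=-18; units ≡ 3, 5 (mod 8); ε·ε+αω+βω = 1·0+-6·1+-18·1 ≡ 0  ⇒  (a,b)_2 = +1.
v=5: a=5^-2·(≡2), b=5^-2·(≡1) mod 5; (2|5)=-1, (1|5)=+1; (−1)^{-2·-2·2}·(-1)^-2·(+1)^-2 = +1.
Ram(-13, -51) = {3, ∞}; no ℚ_3-point on the conic.

[3, inf]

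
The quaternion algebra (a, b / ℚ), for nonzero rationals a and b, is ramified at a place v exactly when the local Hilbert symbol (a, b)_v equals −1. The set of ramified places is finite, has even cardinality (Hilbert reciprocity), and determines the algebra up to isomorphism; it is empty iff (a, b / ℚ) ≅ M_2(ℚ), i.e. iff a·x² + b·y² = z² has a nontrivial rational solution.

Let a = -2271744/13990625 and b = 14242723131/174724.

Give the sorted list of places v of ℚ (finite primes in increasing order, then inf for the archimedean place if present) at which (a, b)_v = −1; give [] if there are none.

[3, 13]

(a, b) ≡ (-182410, 1005771) mod (ℚ^×)²; places V = {2, 3, 5, 7, 11, 13, 17, 19, 29, 37, 41, ∞}.
(a,b)_41: α=0, u≡18; β=1, v≡34 (mod 41); (18|41)=+1, (34|41)=-1; sign (−1)^0·+1^1·-1^0 = +1.
(a,b)_17: α=1, u≡12; β=3, v≡3 (mod 17); (12|17)=-1, (3|17)=-1; sign (−1)^0·-1^3·-1^1 = +1.
(a,b)_∞: sgn(-182410)=−, sgn(1005771)=+, so +1.
(a,b)_5: α=-5, u≡3; β=0, v≡4 (mod 5); (3|5)=-1, (4|5)=+1; sign (−1)^0·-1^0·+1^-5 = +1.
(a,b)_37: α=-1, u≡16; β=1, v≡12 (mod 37); (16|37)=+1, (12|37)=+1; sign (−1)^0·+1^1·+1^-1 = +1.
(a,b)_7: α=0, u≡3; β=2, v≡2 (mod 7); (3|7)=-1, (2|7)=+1; sign (−1)^0·-1^2·+1^0 = +1.
(a,b)_11: α=-2, u≡5; β=-2, v≡7 (mod 11); (5|11)=+1, (7|11)=-1; sign (−1)^0·+1^-2·-1^-2 = +1.
(a,b)_3: α=2, u≡2; β=1, v≡1 (mod 3); (2|3)=-1, (1|3)=+1; sign (−1)^0·-1^1·+1^2 = -1.
(a,b)_29: α=1, u≡8; β=0, v≡5 (mod 29); (8|29)=-1, (5|29)=+1; sign (−1)^0·-1^0·+1^1 = +1.
(a,b)_2: α=9, β=-2; u≡3, v≡3 (mod 8); ε(u)ε(v)=1·1, αω(v)=9·1, βω(u)=-2·1; sum ≡ 0  ⇒  +1.
(a,b)_13: α=0, u≡7; β=1, v≡4 (mod 13); (7|13)=-1, (4|13)=+1; sign (−1)^0·-1^1·+1^0 = -1.
(a,b)_19: α=0, u≡11; β=-2, v≡4 (mod 19); (11|19)=+1, (4|19)=+1; sign (−1)^0·+1^-2·+1^0 = +1.
|Ram(-182410, 1005771)| = 2, even; anisotropic at {3, 13}.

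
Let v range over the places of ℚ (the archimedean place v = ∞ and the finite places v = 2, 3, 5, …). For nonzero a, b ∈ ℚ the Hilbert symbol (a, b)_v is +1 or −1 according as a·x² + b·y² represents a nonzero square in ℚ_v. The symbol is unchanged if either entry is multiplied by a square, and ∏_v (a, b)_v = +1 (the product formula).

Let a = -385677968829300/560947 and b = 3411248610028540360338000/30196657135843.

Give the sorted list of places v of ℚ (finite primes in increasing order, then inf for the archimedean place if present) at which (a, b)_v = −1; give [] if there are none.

[3, 17, 19, 23]

(a, b) ≡ (-88711, 3231615) mod (ℚ^×)²; places V = {2, 3, 5, 7, 11, 17, 19, 23, 29, 53, ∞}.
(a,b)_2: α=2, β=4; u≡1, v≡7 (mod 8); ε(u)ε(v)=0·1, αω(v)=2·0, βω(u)=4·0; sum ≡ 0  ⇒  +1.
(a,b)_3: α=6, u≡2; β=9, v≡1 (mod 3); (2|3)=-1, (1|3)=+1; sign (−1)^0·-1^9·+1^6 = -1.
(a,b)_5: α=2, u≡4; β=3, v≡3 (mod 5); (4|5)=+1, (3|5)=-1; sign (−1)^0·+1^3·-1^2 = +1.
(a,b)_23: α=-1, u≡17; β=-3, v≡11 (mod 23); (17|23)=-1, (11|23)=-1; sign (−1)^1·-1^-3·-1^-1 = -1.
(a,b)_19: α=1, u≡4; β=1, v≡4 (mod 19); (4|19)=+1, (4|19)=+1; sign (−1)^1·+1^1·+1^1 = -1.
(a,b)_11: α=0, u≡9; β=-2, v≡6 (mod 11); (9|11)=+1, (6|11)=-1; sign (−1)^0·+1^-2·-1^0 = +1.
(a,b)_29: α=-3, u≡3; β=-5, v≡14 (mod 29); (3|29)=-1, (14|29)=-1; sign (−1)^0·-1^-5·-1^-3 = +1.
(a,b)_7: α=3, u≡1; β=6, v≡1 (mod 7); (1|7)=+1, (1|7)=+1; sign (−1)^0·+1^6·+1^3 = +1.
(a,b)_∞: sgn(-88711)=−, sgn(3231615)=+, so +1.
(a,b)_17: α=2, u≡14; β=3, v≡4 (mod 17); (14|17)=-1, (4|17)=+1; sign (−1)^0·-1^3·+1^2 = -1.
(a,b)_53: α=2, u≡25; β=4, v≡38 (mod 53); (25|53)=+1, (38|53)=+1; sign (−1)^0·+1^4·+1^2 = +1.
|Ram(-88711, 3231615)| = 4, even; anisotropic at {3, 17, 19, 23}.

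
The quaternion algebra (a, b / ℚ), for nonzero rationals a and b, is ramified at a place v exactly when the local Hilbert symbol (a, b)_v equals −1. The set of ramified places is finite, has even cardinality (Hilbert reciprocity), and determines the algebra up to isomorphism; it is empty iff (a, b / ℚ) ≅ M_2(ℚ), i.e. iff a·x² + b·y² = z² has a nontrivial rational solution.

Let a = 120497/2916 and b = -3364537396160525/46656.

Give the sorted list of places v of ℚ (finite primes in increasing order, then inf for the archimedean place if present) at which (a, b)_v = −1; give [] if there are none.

[13, 31]

(a, b) ≡ (713, -9269) mod (ℚ^×)²; places V = {2, 3, 5, 13, 23, 31, ∞}.
(a,b)_5: α=0, u≡2; β=2, v≡4 (mod 5); (2|5)=-1, (4|5)=+1; sign (−1)^0·-1^2·+1^0 = +1.
(a,b)_3: α=-6, u≡2; β=-6, v≡1 (mod 3); (2|3)=-1, (1|3)=+1; sign (−1)^0·-1^-6·+1^-6 = +1.
(a,b)_13: α=2, u≡6; β=5, v≡8 (mod 13); (6|13)=-1, (8|13)=-1; sign (−1)^0·-1^5·-1^2 = -1.
(a,b)_∞: sgn(713)=+, sgn(-9269)=−, so +1.
(a,b)_31: α=1, u≡6; β=3, v≡13 (mod 31); (6|31)=-1, (13|31)=-1; sign (−1)^1·-1^3·-1^1 = -1.
(a,b)_23: α=1, u≡1; β=3, v≡19 (mod 23); (1|23)=+1, (19|23)=-1; sign (−1)^1·+1^3·-1^1 = +1.
(a,b)_2: α=-2, β=-6; u≡1, v≡3 (mod 8); ε(u)ε(v)=0·1, αω(v)=-2·1, βω(u)=-6·0; sum ≡ 0  ⇒  +1.
Ram(713, -9269) = {13, 31}; no ℚ_13-point on the conic.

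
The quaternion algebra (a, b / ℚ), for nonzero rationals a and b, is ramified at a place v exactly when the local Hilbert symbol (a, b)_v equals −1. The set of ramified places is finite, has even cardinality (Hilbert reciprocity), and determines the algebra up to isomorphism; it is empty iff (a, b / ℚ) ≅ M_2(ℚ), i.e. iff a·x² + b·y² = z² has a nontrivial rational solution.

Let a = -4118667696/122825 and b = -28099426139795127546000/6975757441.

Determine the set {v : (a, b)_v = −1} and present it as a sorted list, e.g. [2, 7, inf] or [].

(a, b) ≡ (-4018443, -13585) mod (ℚ^×)²; places V = {2, 3, 5, 11, 13, 17, 19, 23, 29, ∞}.
(a,b)_3: α=3, u≡1; β=8, v≡2 (mod 3); (1|3)=+1, (2|3)=-1; sign (−1)^0·+1^8·-1^3 = -1.
(a,b)_29: α=1, u≡1; β=2, v≡4 (mod 29); (1|29)=+1, (4|29)=+1; sign (−1)^0·+1^2·+1^1 = +1.
(a,b)_17: α=-3, u≡12; β=-8, v≡9 (mod 17); (12|17)=-1, (9|17)=+1; sign (−1)^0·-1^-8·+1^-3 = +1.
(a,b)_23: α=0, u≡16; β=2, v≡2 (mod 23); (16|23)=+1, (2|23)=+1; sign (−1)^0·+1^2·+1^0 = +1.
(a,b)_19: α=1, u≡11; β=1, v≡6 (mod 19); (11|19)=+1, (6|19)=+1; sign (−1)^1·+1^1·+1^1 = -1.
(a,b)_11: α=3, u≡6; β=7, v≡2 (mod 11); (6|11)=-1, (2|11)=-1; sign (−1)^1·-1^7·-1^3 = -1.
(a,b)_5: α=-2, u≡3; β=3, v≡2 (mod 5); (3|5)=-1, (2|5)=-1; sign (−1)^0·-1^3·-1^-2 = -1.
(a,b)_13: α=1, u≡3; β=1, v≡8 (mod 13); (3|13)=+1, (8|13)=-1; sign (−1)^0·+1^1·-1^1 = -1.
(a,b)_∞: sgn(-4018443)=−, sgn(-13585)=−, so -1.
(a,b)_2: α=4, β=4; u≡5, v≡7 (mod 8); ε(u)ε(v)=0·1, αω(v)=4·0, βω(u)=4·1; sum ≡ 0  ⇒  +1.
|Ram(-4018443, -13585)| = 6, even; anisotropic at {3, 5, 11, 13, 19, ∞}.

[3, 5, 11, 13, 19, inf]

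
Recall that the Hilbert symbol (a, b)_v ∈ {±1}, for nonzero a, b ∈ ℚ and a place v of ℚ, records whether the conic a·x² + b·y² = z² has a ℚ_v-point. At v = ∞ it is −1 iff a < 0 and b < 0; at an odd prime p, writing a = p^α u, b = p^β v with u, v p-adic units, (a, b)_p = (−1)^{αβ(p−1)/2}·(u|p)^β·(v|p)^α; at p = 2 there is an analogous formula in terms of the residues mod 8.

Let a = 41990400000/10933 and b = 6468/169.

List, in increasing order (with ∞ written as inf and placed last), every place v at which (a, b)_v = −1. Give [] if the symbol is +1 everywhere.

[5, 13]

Mod squares: a ≡ 130, b ≡ 33. Check v ∈ {∞, 2, 3, 5, 7, 11, 13, 29}.
v=3: a=3^8·(≡1), b=3^1·(≡2) mod 3; (1|3)=+1, (2|3)=-1; (−1)^{8·1·1}·(+1)^1·(-1)^8 = +1.
v=5: a=5^5·(≡1), b=5^0·(≡2) mod 5; (1|5)=+1, (2|5)=-1; (−1)^{5·0·2}·(+1)^0·(-1)^5 = -1.
v=7: a=7^0·(≡4), b=7^2·(≡6) mod 7; (4|7)=+1, (6|7)=-1; (−1)^{0·2·3}·(+1)^2·(-1)^0 = +1.
v=2: v_2(a)=11, v_2(b)=2; units ≡ 1, 1 (mod 8); ε·ε+αω+βω = 0·0+11·0+2·0 ≡ 0  ⇒  (a,b)_2 = +1.
v=13: a=13^-1·(≡9), b=13^-2·(≡7) mod 13; (9|13)=+1, (7|13)=-1; (−1)^{-1·-2·6}·(+1)^-2·(-1)^-1 = -1.
v=∞: 130 > 0 and 33 > 0  ⇒  (a,b)_∞ = +1.
v=11: a=11^0·(≡1), b=11^1·(≡4) mod 11; (1|11)=+1, (4|11)=+1; (−1)^{0·1·5}·(+1)^1·(+1)^0 = +1.
v=29: a=29^-2·(≡8), b=29^0·(≡23) mod 29; (8|29)=-1, (23|29)=+1; (−1)^{-2·0·14}·(-1)^0·(+1)^-2 = +1.
|Ram(130, 33)| = 2, even; anisotropic at {5, 13}.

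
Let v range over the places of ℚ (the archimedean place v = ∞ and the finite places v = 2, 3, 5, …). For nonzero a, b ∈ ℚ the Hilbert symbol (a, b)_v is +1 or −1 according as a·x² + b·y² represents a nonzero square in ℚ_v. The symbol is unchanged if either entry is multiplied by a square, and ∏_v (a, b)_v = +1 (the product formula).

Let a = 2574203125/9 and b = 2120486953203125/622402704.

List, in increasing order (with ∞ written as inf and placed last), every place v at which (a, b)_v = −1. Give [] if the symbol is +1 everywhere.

[13, 23]

(a, b) ≡ (164749, 5) mod (ℚ^×)²; places V = {2, 3, 5, 7, 11, 13, 19, 23, 29, ∞}.
(a,b)_13: α=1, u≡6; β=2, v≡6 (mod 13); (6|13)=-1, (6|13)=-1; sign (−1)^0·-1^2·-1^1 = -1.
(a,b)_11: α=0, u≡6; β=-2, v≡3 (mod 11); (6|11)=-1, (3|11)=+1; sign (−1)^0·-1^-2·+1^0 = +1.
(a,b)_23: α=1, u≡14; β=2, v≡7 (mod 23); (14|23)=-1, (7|23)=-1; sign (−1)^0·-1^2·-1^1 = -1.
(a,b)_2: α=0, β=-4; u≡5, v≡5 (mod 8); ε(u)ε(v)=0·0, αω(v)=0·1, βω(u)=-4·1; sum ≡ 0  ⇒  +1.
(a,b)_∞: sgn(164749)=+, sgn(5)=+, so +1.
(a,b)_5: α=6, u≡1; β=7, v≡4 (mod 5); (1|5)=+1, (4|5)=+1; sign (−1)^0·+1^7·+1^6 = +1.
(a,b)_3: α=-2, u≡1; β=-8, v≡2 (mod 3); (1|3)=+1, (2|3)=-1; sign (−1)^0·+1^-8·-1^-2 = +1.
(a,b)_29: α=1, u≡2; β=2, v≡13 (mod 29); (2|29)=-1, (13|29)=+1; sign (−1)^0·-1^2·+1^1 = +1.
(a,b)_7: α=0, u≡2; β=-2, v≡3 (mod 7); (2|7)=+1, (3|7)=-1; sign (−1)^0·+1^-2·-1^0 = +1.
(a,b)_19: α=1, u≡16; β=2, v≡5 (mod 19); (16|19)=+1, (5|19)=+1; sign (−1)^0·+1^2·+1^1 = +1.
Ram(164749, 5) = {13, 23}; no ℚ_13-point on the conic.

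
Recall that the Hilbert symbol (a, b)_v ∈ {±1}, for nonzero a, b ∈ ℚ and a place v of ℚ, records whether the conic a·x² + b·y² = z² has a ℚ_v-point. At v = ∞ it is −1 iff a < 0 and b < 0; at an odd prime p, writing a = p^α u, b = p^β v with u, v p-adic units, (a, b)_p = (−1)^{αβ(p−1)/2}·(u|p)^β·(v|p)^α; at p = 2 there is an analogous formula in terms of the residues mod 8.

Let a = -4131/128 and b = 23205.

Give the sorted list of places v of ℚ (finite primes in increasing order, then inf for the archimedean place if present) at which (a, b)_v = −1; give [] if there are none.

[2, 5, 7, 13]

(a, b) ≡ (-102, 23205) mod (ℚ^×)²; places V = {2, 3, 5, 7, 13, 17, ∞}.
(a,b)_7: α=0, u≡3; β=1, v≡4 (mod 7); (3|7)=-1, (4|7)=+1; sign (−1)^0·-1^1·+1^0 = -1.
(a,b)_13: α=0, u≡5; β=1, v≡4 (mod 13); (5|13)=-1, (4|13)=+1; sign (−1)^0·-1^1·+1^0 = -1.
(a,b)_3: α=5, u≡2; β=1, v≡1 (mod 3); (2|3)=-1, (1|3)=+1; sign (−1)^1·-1^1·+1^5 = +1.
(a,b)_5: α=0, u≡3; β=1, v≡1 (mod 5); (3|5)=-1, (1|5)=+1; sign (−1)^0·-1^1·+1^0 = -1.
(a,b)_∞: sgn(-102)=−, sgn(23205)=+, so +1.
(a,b)_17: α=1, u≡7; β=1, v≡5 (mod 17); (7|17)=-1, (5|17)=-1; sign (−1)^0·-1^1·-1^1 = +1.
(a,b)_2: α=-7, β=0; u≡5, v≡5 (mod 8); ε(u)ε(v)=0·0, αω(v)=-7·1, βω(u)=0·1; sum ≡ 1  ⇒  -1.
|Ram(-102, 23205)| = 4, even; anisotropic at {2, 5, 7, 13}.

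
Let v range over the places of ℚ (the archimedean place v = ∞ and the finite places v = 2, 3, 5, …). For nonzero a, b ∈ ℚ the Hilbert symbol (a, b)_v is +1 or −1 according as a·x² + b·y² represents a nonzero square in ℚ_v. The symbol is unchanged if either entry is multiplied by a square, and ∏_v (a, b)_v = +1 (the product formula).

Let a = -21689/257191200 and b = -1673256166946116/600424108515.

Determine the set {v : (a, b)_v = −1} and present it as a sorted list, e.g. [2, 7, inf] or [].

[2, 5, 41, inf]

(a, b) ≡ (-82, -35) mod (ℚ^×)²; places V = {2, 3, 5, 7, 11, 23, 41, ∞}.
(a,b)_5: α=-2, u≡2; β=-1, v≡3 (mod 5); (2|5)=-1, (3|5)=-1; sign (−1)^0·-1^-1·-1^-2 = -1.
(a,b)_3: α=-8, u≡2; β=-10, v≡1 (mod 3); (2|3)=-1, (1|3)=+1; sign (−1)^0·-1^-10·+1^-8 = +1.
(a,b)_23: α=2, u≡14; β=6, v≡11 (mod 23); (14|23)=-1, (11|23)=-1; sign (−1)^0·-1^6·-1^2 = +1.
(a,b)_11: α=0, u≡7; β=-2, v≡1 (mod 11); (7|11)=-1, (1|11)=+1; sign (−1)^0·-1^-2·+1^0 = +1.
(a,b)_7: α=-2, u≡1; β=-5, v≡2 (mod 7); (1|7)=+1, (2|7)=+1; sign (−1)^0·+1^-5·+1^-2 = +1.
(a,b)_∞: sgn(-82)=−, sgn(-35)=−, so -1.
(a,b)_41: α=1, u≡1; β=4, v≡38 (mod 41); (1|41)=+1, (38|41)=-1; sign (−1)^0·+1^4·-1^1 = -1.
(a,b)_2: α=-5, β=2; u≡7, v≡5 (mod 8); ε(u)ε(v)=1·0, αω(v)=-5·1, βω(u)=2·0; sum ≡ 1  ⇒  -1.
|Ram(-82, -35)| = 4, even; anisotropic at {2, 5, 41, ∞}.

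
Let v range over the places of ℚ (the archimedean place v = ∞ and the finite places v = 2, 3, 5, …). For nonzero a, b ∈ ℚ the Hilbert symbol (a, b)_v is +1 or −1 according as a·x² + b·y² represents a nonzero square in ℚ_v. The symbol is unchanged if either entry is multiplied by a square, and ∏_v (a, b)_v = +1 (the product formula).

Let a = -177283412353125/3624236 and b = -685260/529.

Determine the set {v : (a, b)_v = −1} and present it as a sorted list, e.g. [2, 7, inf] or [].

[11, 29, 47, inf]

Mod squares: a ≡ -20735, b ≡ -235. Check v ∈ {∞, 2, 3, 5, 7, 11, 13, 23, 29, 41, 47}.
v=5: a=5^5·(≡2), b=5^1·(≡2) mod 5; (2|5)=-1, (2|5)=-1; (−1)^{5·1·2}·(-1)^1·(-1)^5 = +1.
v=11: a=11^-1·(≡8), b=11^0·(≡7) mod 11; (8|11)=-1, (7|11)=-1; (−1)^{-1·0·5}·(-1)^0·(-1)^-1 = -1.
v=47: a=47^2·(≡45), b=47^1·(≡7) mod 47; (45|47)=-1, (7|47)=+1; (−1)^{2·1·23}·(-1)^1·(+1)^2 = -1.
v=41: a=41^-2·(≡13), b=41^0·(≡17) mod 41; (13|41)=-1, (17|41)=-1; (−1)^{-2·0·20}·(-1)^0·(-1)^-2 = +1.
v=2: v_2(a)=-2, v_2(b)=2; units ≡ 1, 5 (mod 8); ε·ε+αω+βω = 0·0+-2·1+2·0 ≡ 0  ⇒  (a,b)_2 = +1.
v=13: a=13^1·(≡3), b=13^0·(≡1) mod 13; (3|13)=+1, (1|13)=+1; (−1)^{1·0·6}·(+1)^0·(+1)^1 = +1.
v=23: a=23^0·(≡17), b=23^-2·(≡2) mod 23; (17|23)=-1, (2|23)=+1; (−1)^{0·-2·11}·(-1)^-2·(+1)^0 = +1.
v=∞: -20735 < 0 and -235 < 0  ⇒  (a,b)_∞ = -1.
v=7: a=7^-2·(≡3), b=7^0·(≡3) mod 7; (3|7)=-1, (3|7)=-1; (−1)^{-2·0·3}·(-1)^0·(-1)^-2 = +1.
v=3: a=3^4·(≡1), b=3^6·(≡2) mod 3; (1|3)=+1, (2|3)=-1; (−1)^{4·6·1}·(+1)^6·(-1)^4 = +1.
v=29: a=29^3·(≡12), b=29^0·(≡18) mod 29; (12|29)=-1, (18|29)=-1; (−1)^{3·0·14}·(-1)^0·(-1)^3 = -1.
|Ram(-20735, -235)| = 4, even; anisotropic at {11, 29, 47, ∞}.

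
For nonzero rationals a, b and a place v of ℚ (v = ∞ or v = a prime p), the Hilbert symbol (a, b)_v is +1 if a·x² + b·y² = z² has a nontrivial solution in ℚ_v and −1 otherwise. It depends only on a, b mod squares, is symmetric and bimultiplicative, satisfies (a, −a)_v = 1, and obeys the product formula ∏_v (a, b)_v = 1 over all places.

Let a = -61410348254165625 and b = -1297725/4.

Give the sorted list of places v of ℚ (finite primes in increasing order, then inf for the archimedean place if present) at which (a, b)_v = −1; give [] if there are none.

(a, b) ≡ (-36465, -429) mod (ℚ^×)²; places V = {2, 3, 5, 11, 13, 17, ∞}.
(a,b)_17: α=1, u≡3; β=0, v≡1 (mod 17); (3|17)=-1, (1|17)=+1; sign (−1)^0·-1^0·+1^1 = +1.
(a,b)_5: α=5, u≡2; β=2, v≡4 (mod 5); (2|5)=-1, (4|5)=+1; sign (−1)^0·-1^2·+1^5 = +1.
(a,b)_2: α=0, β=-2; u≡7, v≡3 (mod 8); ε(u)ε(v)=1·1, αω(v)=0·1, βω(u)=-2·0; sum ≡ 1  ⇒  -1.
(a,b)_13: α=3, u≡12; β=1, v≡7 (mod 13); (12|13)=+1, (7|13)=-1; sign (−1)^0·+1^1·-1^3 = -1.
(a,b)_∞: sgn(-36465)=−, sgn(-429)=−, so -1.
(a,b)_11: α=7, u≡2; β=3, v≡1 (mod 11); (2|11)=-1, (1|11)=+1; sign (−1)^1·-1^3·+1^7 = +1.
(a,b)_3: α=3, u≡1; β=1, v≡1 (mod 3); (1|3)=+1, (1|3)=+1; sign (−1)^1·+1^1·+1^3 = -1.
(-36465, -429 / ℚ) ramifies at {2, 3, 13, ∞}: a division algebra.

[2, 3, 13, inf]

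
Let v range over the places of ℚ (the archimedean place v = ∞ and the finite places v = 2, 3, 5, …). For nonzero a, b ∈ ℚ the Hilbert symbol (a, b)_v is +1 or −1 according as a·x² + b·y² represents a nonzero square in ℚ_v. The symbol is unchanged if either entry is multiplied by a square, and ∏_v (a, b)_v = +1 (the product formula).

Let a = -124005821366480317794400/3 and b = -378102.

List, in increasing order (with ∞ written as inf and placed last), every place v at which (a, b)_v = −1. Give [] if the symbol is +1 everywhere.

[2, 3, 41, inf]

(a, b) ≡ (-99138, -378102) mod (ℚ^×)²; places V = {2, 3, 5, 13, 29, 31, 41, 53, ∞}.
(a,b)_29: α=4, u≡13; β=1, v≡12 (mod 29); (13|29)=+1, (12|29)=-1; sign (−1)^0·+1^1·-1^4 = +1.
(a,b)_31: α=1, u≡3; β=0, v≡5 (mod 31); (3|31)=-1, (5|31)=+1; sign (−1)^0·-1^0·+1^1 = +1.
(a,b)_13: α=1, u≡6; β=0, v≡3 (mod 13); (6|13)=-1, (3|13)=+1; sign (−1)^0·-1^0·+1^1 = +1.
(a,b)_2: α=5, β=1; u≡7, v≡5 (mod 8); ε(u)ε(v)=1·0, αω(v)=5·1, βω(u)=1·0; sum ≡ 1  ⇒  -1.
(a,b)_5: α=2, u≡3; β=0, v≡3 (mod 5); (3|5)=-1, (3|5)=-1; sign (−1)^0·-1^0·-1^2 = +1.
(a,b)_∞: sgn(-99138)=−, sgn(-378102)=−, so -1.
(a,b)_53: α=4, u≡28; β=1, v≡21 (mod 53); (28|53)=+1, (21|53)=-1; sign (−1)^0·+1^1·-1^4 = +1.
(a,b)_3: α=-1, u≡2; β=1, v≡2 (mod 3); (2|3)=-1, (2|3)=-1; sign (−1)^1·-1^1·-1^-1 = -1.
(a,b)_41: α=3, u≡21; β=1, v≡3 (mod 41); (21|41)=+1, (3|41)=-1; sign (−1)^0·+1^1·-1^3 = -1.
(-99138, -378102 / ℚ) ramifies at {2, 3, 41, ∞}: a division algebra.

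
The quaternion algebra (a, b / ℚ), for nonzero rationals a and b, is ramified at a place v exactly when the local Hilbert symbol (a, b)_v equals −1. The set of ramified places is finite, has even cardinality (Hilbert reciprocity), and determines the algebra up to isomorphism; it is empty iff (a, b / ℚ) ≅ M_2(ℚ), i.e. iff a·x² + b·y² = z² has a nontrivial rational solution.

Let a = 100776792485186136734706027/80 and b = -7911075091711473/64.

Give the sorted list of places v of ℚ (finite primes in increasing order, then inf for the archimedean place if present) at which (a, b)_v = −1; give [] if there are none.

[2, 5, 23, 29, 41, 47]

(a, b) ≡ (38335, -1661497) mod (ℚ^×)²; places V = {2, 3, 5, 11, 17, 23, 29, 41, 47, 53, ∞}.
(a,b)_17: α=3, u≡14; β=2, v≡8 (mod 17); (14|17)=-1, (8|17)=+1; sign (−1)^0·-1^2·+1^3 = +1.
(a,b)_53: α=2, u≡25; β=1, v≡51 (mod 53); (25|53)=+1, (51|53)=-1; sign (−1)^0·+1^1·-1^2 = +1.
(a,b)_3: α=4, u≡1; β=4, v≡2 (mod 3); (1|3)=+1, (2|3)=-1; sign (−1)^0·+1^4·-1^4 = +1.
(a,b)_47: α=2, u≡5; β=1, v≡13 (mod 47); (5|47)=-1, (13|47)=-1; sign (−1)^0·-1^1·-1^2 = -1.
(a,b)_11: α=3, u≡4; β=2, v≡9 (mod 11); (4|11)=+1, (9|11)=+1; sign (−1)^0·+1^2·+1^3 = +1.
(a,b)_2: α=-4, β=-6; u≡7, v≡7 (mod 8); ε(u)ε(v)=1·1, αω(v)=-4·0, βω(u)=-6·0; sum ≡ 1  ⇒  -1.
(a,b)_5: α=-1, u≡2; β=0, v≡3 (mod 5); (2|5)=-1, (3|5)=-1; sign (−1)^0·-1^0·-1^-1 = -1.
(a,b)_29: α=2, u≡12; β=1, v≡3 (mod 29); (12|29)=-1, (3|29)=-1; sign (−1)^0·-1^1·-1^2 = -1.
(a,b)_23: α=2, u≡19; β=1, v≡2 (mod 23); (19|23)=-1, (2|23)=+1; sign (−1)^0·-1^1·+1^2 = -1.
(a,b)_41: α=3, u≡16; β=2, v≡12 (mod 41); (16|41)=+1, (12|41)=-1; sign (−1)^0·+1^2·-1^3 = -1.
(a,b)_∞: sgn(38335)=+, sgn(-1661497)=−, so +1.
Ram(38335, -1661497) = {2, 5, 23, 29, 41, 47}; no ℚ_2-point on the conic.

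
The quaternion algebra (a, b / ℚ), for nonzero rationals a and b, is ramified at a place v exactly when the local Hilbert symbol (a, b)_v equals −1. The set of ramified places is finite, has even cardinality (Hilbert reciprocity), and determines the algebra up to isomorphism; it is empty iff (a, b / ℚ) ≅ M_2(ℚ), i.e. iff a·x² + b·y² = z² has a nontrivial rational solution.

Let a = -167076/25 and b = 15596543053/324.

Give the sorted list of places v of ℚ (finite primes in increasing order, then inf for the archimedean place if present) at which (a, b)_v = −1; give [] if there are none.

[17, 19]

Mod squares: a ≡ -4641, b ≡ 133. Check v ∈ {∞, 2, 3, 5, 7, 13, 17, 19}.
v=13: a=13^1·(≡8), b=13^2·(≡10) mod 13; (8|13)=-1, (10|13)=+1; (−1)^{1·2·6}·(-1)^2·(+1)^1 = +1.
v=5: a=5^-2·(≡4), b=5^0·(≡2) mod 5; (4|5)=+1, (2|5)=-1; (−1)^{-2·0·2}·(+1)^0·(-1)^-2 = +1.
v=19: a=19^0·(≡8), b=19^1·(≡7) mod 19; (8|19)=-1, (7|19)=+1; (−1)^{0·1·9}·(-1)^1·(+1)^0 = -1.
v=2: v_2(a)=2, v_2(b)=-2; units ≡ 7, 5 (mod 8); ε·ε+αω+βω = 1·0+2·1+-2·0 ≡ 0  ⇒  (a,b)_2 = +1.
v=∞: -4641 < 0 and 133 > 0  ⇒  (a,b)_∞ = +1.
v=3: a=3^3·(≡1), b=3^-4·(≡1) mod 3; (1|3)=+1, (1|3)=+1; (−1)^{3·-4·1}·(+1)^-4·(+1)^3 = +1.
v=17: a=17^1·(≡4), b=17^2·(≡12) mod 17; (4|17)=+1, (12|17)=-1; (−1)^{1·2·8}·(+1)^2·(-1)^1 = -1.
v=7: a=7^1·(≡4), b=7^5·(≡5) mod 7; (4|7)=+1, (5|7)=-1; (−1)^{1·5·3}·(+1)^5·(-1)^1 = +1.
(-4641, 133 / ℚ) ramifies at {17, 19}: a division algebra.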